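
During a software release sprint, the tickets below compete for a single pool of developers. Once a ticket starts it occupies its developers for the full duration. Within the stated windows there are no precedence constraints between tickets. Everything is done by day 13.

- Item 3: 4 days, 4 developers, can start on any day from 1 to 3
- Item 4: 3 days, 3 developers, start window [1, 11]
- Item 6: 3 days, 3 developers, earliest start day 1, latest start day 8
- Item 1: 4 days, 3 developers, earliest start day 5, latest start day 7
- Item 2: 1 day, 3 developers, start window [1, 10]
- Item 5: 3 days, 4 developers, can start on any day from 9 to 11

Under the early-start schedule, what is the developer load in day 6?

3

At early start, day 6 has: Item 1.
Demand: 3 = 3.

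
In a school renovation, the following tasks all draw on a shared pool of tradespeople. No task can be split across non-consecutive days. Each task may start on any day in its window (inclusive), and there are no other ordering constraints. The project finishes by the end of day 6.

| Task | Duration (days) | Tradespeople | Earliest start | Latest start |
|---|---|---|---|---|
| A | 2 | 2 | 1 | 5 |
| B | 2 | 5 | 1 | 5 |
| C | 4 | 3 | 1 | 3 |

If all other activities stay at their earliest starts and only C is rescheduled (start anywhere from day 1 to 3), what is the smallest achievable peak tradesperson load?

7

C@1: d1:10  d2:10  d3:3  d4:3  d5:0  d6:0 → peak 10
C@2: d1:7  d2:10  d3:3  d4:3  d5:3  d6:0 → peak 10
C@3: d1:7  d2:7  d3:3  d4:3  d5:3  d6:3 → peak 7
Best is C@3, peak 7.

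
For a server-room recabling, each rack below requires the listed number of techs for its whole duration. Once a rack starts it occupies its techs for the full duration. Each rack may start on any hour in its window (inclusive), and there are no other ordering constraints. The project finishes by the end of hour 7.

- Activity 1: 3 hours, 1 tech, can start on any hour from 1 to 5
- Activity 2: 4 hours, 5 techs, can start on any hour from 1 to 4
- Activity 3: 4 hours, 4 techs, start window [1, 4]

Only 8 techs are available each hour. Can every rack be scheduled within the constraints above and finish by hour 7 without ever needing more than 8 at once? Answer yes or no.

no

The minimum achievable peak is 9; 8 < 9, so no feasible schedule stays within the cap.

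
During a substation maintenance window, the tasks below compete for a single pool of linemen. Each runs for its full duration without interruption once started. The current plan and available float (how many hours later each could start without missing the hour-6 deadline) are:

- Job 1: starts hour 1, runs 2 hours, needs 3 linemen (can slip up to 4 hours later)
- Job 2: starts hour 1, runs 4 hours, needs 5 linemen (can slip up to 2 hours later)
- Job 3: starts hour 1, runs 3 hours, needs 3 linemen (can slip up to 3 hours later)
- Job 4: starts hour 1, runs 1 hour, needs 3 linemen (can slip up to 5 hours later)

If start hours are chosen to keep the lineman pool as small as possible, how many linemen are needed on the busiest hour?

Early-start (Job 1@1, Job 2@1, Job 3@1, Job 4@1) gives peak 14: h1:14  h2:11  h3:8  h4:5  h5:0  h6:0.
Shift Job 3→3, Job 4→5.
Schedule Job 1@1, Job 2@1, Job 3@3, Job 4@5: h1:8  h2:8  h3:8  h4:8  h5:6  h6:0 — peak 8.

8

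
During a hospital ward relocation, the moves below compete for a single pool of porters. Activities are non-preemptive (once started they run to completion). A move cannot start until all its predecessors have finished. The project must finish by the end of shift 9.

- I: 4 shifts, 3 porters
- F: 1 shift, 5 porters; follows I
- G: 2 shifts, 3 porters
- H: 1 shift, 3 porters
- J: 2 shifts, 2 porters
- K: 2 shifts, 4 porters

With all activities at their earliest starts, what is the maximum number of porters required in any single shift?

15

Early-start schedule: I@1, F@5, G@1, H@1, J@1, K@1.
Load per shift: shift 1: 15, shift 2: 12, shift 3: 3, shift 4: 3, shift 5: 5, shift 6: 0, shift 7: 0, shift 8: 0, shift 9: 0.
Peak is 15.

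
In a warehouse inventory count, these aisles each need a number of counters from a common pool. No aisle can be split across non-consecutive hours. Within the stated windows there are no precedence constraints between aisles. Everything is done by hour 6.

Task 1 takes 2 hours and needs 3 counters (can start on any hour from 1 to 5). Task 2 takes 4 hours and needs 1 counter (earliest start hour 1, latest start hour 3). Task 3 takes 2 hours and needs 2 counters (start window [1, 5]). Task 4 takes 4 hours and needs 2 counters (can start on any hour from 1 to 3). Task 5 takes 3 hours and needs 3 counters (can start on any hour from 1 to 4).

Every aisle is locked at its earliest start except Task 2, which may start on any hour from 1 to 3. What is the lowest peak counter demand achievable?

Task 2@1: h1:11  h2:11  h3:6  h4:3  h5:0  h6:0 → peak 11
Task 2@2: h1:10  h2:11  h3:6  h4:3  h5:1  h6:0 → peak 11
Task 2@3: h1:10  h2:10  h3:6  h4:3  h5:1  h6:1 → peak 10
Best is Task 2@3, peak 10.

10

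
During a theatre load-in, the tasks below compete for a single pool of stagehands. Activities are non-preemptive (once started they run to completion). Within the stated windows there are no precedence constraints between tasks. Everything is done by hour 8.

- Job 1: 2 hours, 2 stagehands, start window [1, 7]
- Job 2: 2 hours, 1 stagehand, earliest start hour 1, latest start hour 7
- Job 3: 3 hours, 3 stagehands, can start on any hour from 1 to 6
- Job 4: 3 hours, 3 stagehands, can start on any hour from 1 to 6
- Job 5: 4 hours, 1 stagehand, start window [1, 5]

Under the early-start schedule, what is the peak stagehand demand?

Early-start schedule: Job 1@1, Job 2@1, Job 3@1, Job 4@1, Job 5@1.
Load per hour: hour 1: 10, hour 2: 10, hour 3: 7, hour 4: 1, hour 5: 0, hour 6: 0, hour 7: 0, hour 8: 0.
Peak is 10.

10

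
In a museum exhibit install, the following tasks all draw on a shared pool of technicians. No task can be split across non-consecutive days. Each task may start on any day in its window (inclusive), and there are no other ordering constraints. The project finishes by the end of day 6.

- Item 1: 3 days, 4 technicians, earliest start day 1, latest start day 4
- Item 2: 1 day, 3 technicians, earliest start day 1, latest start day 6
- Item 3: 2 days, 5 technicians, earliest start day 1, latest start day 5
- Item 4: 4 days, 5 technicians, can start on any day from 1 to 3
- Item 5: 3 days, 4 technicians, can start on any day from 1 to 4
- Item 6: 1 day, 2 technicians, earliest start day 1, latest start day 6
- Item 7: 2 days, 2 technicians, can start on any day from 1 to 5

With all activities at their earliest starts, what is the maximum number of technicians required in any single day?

25

Early-start schedule: Item 1@1, Item 2@1, Item 3@1, Item 4@1, Item 5@1, Item 6@1, Item 7@1.
Load per day: day 1: 25, day 2: 20, day 3: 13, day 4: 5, day 5: 0, day 6: 0.
Peak is 25.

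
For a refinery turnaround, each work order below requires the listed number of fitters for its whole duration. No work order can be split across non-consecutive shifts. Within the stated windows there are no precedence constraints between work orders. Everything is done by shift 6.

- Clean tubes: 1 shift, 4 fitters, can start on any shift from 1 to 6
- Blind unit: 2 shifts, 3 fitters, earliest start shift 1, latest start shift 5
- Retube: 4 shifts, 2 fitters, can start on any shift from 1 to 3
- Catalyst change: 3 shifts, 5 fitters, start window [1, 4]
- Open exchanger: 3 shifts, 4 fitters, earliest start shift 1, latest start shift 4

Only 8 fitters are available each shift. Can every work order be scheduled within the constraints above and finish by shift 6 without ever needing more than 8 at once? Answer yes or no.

The minimum achievable peak is 9; 8 < 9, so no feasible schedule stays within the cap.

no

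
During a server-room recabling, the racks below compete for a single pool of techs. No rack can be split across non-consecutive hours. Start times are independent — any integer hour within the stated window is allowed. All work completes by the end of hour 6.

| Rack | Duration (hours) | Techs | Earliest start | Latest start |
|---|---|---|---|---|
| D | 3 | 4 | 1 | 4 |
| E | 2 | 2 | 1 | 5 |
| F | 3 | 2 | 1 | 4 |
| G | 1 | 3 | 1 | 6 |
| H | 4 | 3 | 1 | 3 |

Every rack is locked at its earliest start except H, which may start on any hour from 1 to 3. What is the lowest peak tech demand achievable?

H@1: h1:14  h2:11  h3:9  h4:3  h5:0  h6:0 → peak 14
H@2: h1:11  h2:11  h3:9  h4:3  h5:3  h6:0 → peak 11
H@3: h1:11  h2:8  h3:9  h4:3  h5:3  h6:3 → peak 11
Best is H@2, peak 11.

11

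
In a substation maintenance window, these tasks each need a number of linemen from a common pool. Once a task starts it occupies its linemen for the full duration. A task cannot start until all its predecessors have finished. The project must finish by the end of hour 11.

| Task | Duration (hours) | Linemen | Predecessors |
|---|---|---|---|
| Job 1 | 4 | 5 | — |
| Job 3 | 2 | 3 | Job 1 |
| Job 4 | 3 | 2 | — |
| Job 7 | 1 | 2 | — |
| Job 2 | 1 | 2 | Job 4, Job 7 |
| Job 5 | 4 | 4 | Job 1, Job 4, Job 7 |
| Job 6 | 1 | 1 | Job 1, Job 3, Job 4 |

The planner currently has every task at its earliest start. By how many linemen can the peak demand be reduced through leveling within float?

Early-start peak: h1:9  h2:7  h3:7  h4:7  h5:7  h6:7  h7:5  h8:4  h9:0  h10:0  h11:0 ⇒ 9.
Leveled (Job 1@1, Job 3@5, Job 4@5, Job 7@7, Job 2@8, Job 5@8, Job 6@9): h1:5  h2:5  h3:5  h4:5  h5:5  h6:5  h7:4  h8:6  h9:5  h10:4  h11:4 ⇒ 6.
Reduction 9 − 6 = 3.

3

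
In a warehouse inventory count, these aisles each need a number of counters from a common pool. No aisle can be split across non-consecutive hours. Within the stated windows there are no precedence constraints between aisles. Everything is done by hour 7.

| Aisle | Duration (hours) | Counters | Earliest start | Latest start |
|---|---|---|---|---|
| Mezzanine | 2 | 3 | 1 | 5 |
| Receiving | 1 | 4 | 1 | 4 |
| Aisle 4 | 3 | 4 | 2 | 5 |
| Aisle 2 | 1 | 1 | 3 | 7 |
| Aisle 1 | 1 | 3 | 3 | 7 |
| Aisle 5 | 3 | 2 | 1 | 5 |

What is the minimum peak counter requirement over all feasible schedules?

Early-start (Mezzanine@1, Receiving@1, Aisle 4@2, Aisle 2@3, Aisle 1@3, Aisle 5@1) gives peak 10: h1:9  h2:9  h3:10  h4:4  h5:0  h6:0  h7:0.
Shift Receiving→4, Aisle 4→5, Aisle 2→4.
Schedule Mezzanine@1, Receiving@4, Aisle 4@5, Aisle 2@4, Aisle 1@3, Aisle 5@1: h1:5  h2:5  h3:5  h4:5  h5:4  h6:4  h7:4 — peak 5.
Total counter-hours = 32 over 7 hours ⇒ peak ≥ ⌈32/7⌉ = 5, so 5 is optimal.

5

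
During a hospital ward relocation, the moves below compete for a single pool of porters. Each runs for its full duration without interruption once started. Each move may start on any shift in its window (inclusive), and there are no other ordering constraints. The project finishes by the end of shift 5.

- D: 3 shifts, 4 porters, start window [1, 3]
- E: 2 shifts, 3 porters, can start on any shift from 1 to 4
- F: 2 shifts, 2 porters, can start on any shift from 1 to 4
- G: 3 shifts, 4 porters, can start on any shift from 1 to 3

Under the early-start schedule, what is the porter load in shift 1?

At early start, shift 1 has: D, E, F, G.
Demand: 4 + 3 + 2 + 4 = 13.

13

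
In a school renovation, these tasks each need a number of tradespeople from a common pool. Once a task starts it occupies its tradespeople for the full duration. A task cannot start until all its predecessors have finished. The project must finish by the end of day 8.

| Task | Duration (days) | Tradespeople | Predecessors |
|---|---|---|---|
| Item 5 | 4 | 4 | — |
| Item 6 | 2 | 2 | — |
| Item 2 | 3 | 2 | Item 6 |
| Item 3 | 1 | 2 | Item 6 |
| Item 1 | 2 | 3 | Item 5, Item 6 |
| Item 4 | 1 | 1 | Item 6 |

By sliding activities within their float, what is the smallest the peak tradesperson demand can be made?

6

Early-start (Item 5@1, Item 6@1, Item 2@3, Item 3@3, Item 1@5, Item 4@3) gives peak 9: d1:6  d2:6  d3:9  d4:6  d5:5  d6:3  d7:0  d8:0.
Shift Item 3→5, Item 1→6, Item 4→5.
Schedule Item 5@1, Item 6@1, Item 2@3, Item 3@5, Item 1@6, Item 4@5: d1:6  d2:6  d3:6  d4:6  d5:5  d6:3  d7:3  d8:0 — peak 6.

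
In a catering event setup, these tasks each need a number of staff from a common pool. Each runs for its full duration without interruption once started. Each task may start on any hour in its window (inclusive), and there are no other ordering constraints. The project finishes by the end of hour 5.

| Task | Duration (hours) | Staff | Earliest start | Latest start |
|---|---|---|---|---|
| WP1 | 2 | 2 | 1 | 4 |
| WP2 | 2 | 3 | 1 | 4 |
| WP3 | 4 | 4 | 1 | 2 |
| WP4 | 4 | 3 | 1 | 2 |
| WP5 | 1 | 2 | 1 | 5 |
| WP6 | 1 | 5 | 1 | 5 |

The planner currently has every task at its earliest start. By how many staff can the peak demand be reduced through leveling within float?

Early-start peak: h1:19  h2:12  h3:7  h4:7  h5:0 ⇒ 19.
Leveled (WP1@1, WP2@3, WP3@1, WP4@1, WP5@5, WP6@5): h1:9  h2:9  h3:10  h4:10  h5:7 ⇒ 10.
Reduction 19 − 10 = 9.

9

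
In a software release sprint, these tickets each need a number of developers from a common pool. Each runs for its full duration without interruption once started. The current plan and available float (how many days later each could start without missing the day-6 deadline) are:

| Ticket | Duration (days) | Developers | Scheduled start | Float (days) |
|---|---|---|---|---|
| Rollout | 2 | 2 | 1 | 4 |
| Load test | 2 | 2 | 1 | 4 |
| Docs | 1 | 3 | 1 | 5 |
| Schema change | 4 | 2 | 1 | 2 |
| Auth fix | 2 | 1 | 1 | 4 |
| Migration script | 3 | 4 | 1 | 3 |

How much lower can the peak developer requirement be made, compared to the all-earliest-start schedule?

8

Early-start peak: d1:14  d2:11  d3:6  d4:2  d5:0  d6:0 ⇒ 14.
Leveled (Rollout@1, Load test@1, Docs@3, Schema change@1, Auth fix@5, Migration script@4): d1:6  d2:6  d3:5  d4:6  d5:5  d6:5 ⇒ 6.
Reduction 14 − 6 = 8.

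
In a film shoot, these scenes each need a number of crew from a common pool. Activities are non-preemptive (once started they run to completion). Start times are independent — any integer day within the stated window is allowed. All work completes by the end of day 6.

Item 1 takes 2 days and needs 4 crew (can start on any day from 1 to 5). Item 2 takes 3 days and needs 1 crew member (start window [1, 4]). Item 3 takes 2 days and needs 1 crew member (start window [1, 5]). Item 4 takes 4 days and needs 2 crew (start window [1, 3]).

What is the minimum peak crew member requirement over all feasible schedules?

4

Early-start (Item 1@1, Item 2@1, Item 3@1, Item 4@1) gives peak 8: d1:8  d2:8  d3:3  d4:2  d5:0  d6:0.
Shift Item 2→3, Item 3→3, Item 4→3.
Schedule Item 1@1, Item 2@3, Item 3@3, Item 4@3: d1:4  d2:4  d3:4  d4:4  d5:3  d6:2 — peak 4.
Total crew member-days = 21 over 6 days ⇒ peak ≥ ⌈21/6⌉ = 4, so 4 is optimal.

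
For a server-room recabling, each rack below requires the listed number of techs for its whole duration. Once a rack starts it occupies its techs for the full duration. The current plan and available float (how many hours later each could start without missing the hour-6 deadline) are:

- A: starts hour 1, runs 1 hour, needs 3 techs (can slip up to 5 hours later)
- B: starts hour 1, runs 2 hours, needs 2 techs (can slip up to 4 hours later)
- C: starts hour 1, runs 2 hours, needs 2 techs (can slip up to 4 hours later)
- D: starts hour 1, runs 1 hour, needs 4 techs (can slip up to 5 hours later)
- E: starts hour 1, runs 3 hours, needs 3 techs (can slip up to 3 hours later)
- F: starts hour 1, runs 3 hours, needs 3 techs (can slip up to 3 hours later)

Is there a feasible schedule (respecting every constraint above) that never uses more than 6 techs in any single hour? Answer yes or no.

Schedule A@1, B@1, C@2, D@3, E@4, F@4: h1:5  h2:4  h3:6  h4:6  h5:6  h6:6 — peak 6 ≤ 6.

yes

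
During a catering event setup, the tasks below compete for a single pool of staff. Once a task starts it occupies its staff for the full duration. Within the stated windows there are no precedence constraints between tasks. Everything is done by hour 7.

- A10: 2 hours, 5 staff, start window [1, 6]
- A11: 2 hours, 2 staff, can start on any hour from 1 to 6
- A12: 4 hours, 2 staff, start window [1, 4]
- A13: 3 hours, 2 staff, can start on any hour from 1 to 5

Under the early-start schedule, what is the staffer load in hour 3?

At early start, hour 3 has: A12, A13.
Demand: 2 + 2 = 4.

4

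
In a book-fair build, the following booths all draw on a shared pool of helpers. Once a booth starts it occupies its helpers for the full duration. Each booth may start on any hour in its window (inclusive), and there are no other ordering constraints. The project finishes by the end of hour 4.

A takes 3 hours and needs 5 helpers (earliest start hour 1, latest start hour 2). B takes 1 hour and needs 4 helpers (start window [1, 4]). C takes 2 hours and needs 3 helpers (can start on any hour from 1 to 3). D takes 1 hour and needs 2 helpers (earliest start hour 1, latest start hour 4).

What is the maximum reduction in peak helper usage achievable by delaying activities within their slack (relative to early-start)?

Early-start peak: h1:14  h2:8  h3:5  h4:0 ⇒ 14.
Leveled (A@1, B@4, C@1, D@3): h1:8  h2:8  h3:7  h4:4 ⇒ 8.
Reduction 14 − 8 = 6.

6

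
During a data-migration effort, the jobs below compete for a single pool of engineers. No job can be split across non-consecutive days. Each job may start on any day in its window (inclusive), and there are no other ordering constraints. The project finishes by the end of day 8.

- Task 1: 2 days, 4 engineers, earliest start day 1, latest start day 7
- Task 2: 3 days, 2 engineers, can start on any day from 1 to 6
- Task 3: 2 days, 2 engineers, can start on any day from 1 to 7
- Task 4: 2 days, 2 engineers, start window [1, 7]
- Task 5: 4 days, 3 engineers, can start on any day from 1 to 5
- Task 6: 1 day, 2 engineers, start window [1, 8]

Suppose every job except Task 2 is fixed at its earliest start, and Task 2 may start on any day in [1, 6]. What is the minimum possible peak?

13

Task 2@1: d1:15  d2:13  d3:5  d4:3  d5:0  d6:0  d7:0  d8:0 → peak 15
Task 2@2: d1:13  d2:13  d3:5  d4:5  d5:0  d6:0  d7:0  d8:0 → peak 13
Task 2@3: d1:13  d2:11  d3:5  d4:5  d5:2  d6:0  d7:0  d8:0 → peak 13
Task 2@4: d1:13  d2:11  d3:3  d4:5  d5:2  d6:2  d7:0  d8:0 → peak 13
Task 2@5: d1:13  d2:11  d3:3  d4:3  d5:2  d6:2  d7:2  d8:0 → peak 13
Task 2@6: d1:13  d2:11  d3:3  d4:3  d5:0  d6:2  d7:2  d8:2 → peak 13
Best is Task 2@2, peak 13.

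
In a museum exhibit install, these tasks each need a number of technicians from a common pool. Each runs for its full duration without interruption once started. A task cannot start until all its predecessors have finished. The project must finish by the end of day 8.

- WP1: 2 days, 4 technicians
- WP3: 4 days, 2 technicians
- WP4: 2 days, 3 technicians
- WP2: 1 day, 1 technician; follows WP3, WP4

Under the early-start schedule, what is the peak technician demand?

9

Early-start schedule: WP1@1, WP3@1, WP4@1, WP2@5.
Load per day: day 1: 9, day 2: 9, day 3: 2, day 4: 2, day 5: 1, day 6: 0, day 7: 0, day 8: 0.
Peak is 9.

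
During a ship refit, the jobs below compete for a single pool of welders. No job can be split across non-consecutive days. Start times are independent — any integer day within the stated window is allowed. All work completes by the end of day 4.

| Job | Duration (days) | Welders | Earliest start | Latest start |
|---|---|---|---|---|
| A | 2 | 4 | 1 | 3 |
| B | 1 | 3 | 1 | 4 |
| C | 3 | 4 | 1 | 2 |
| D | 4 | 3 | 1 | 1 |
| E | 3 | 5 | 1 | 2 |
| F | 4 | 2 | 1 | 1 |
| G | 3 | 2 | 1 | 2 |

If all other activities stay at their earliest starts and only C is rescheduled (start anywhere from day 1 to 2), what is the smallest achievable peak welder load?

20

C@1: d1:23  d2:20  d3:16  d4:5 → peak 23
C@2: d1:19  d2:20  d3:16  d4:9 → peak 20
Best is C@2, peak 20.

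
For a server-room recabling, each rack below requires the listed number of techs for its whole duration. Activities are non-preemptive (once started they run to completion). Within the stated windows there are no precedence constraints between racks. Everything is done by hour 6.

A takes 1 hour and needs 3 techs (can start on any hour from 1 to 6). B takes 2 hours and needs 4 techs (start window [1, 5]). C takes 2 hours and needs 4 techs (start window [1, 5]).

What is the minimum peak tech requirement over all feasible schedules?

Early-start (A@1, B@1, C@1) gives peak 11: h1:11  h2:8  h3:0  h4:0  h5:0  h6:0.
Shift B→2, C→4.
Schedule A@1, B@2, C@4: h1:3  h2:4  h3:4  h4:4  h5:4  h6:0 — peak 4.
Total tech-hours = 19 over 6 hours ⇒ peak ≥ ⌈19/6⌉ = 4, so 4 is optimal.

4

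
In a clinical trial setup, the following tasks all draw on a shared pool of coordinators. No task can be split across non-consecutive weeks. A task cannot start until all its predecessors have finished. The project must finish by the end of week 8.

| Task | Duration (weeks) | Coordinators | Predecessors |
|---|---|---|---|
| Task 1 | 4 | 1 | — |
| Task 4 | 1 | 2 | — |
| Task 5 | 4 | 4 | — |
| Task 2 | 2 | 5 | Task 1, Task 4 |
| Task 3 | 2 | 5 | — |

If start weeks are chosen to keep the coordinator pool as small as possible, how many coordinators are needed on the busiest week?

6

Early-start (Task 1@1, Task 4@1, Task 5@1, Task 2@5, Task 3@1) gives peak 12: w1:12  w2:10  w3:5  w4:5  w5:5  w6:5  w7:0  w8:0.
Shift Task 4→5, Task 5→3, Task 2→7.
Schedule Task 1@1, Task 4@5, Task 5@3, Task 2@7, Task 3@1: w1:6  w2:6  w3:5  w4:5  w5:6  w6:4  w7:5  w8:5 — peak 6.
Total coordinator-weeks = 42 over 8 weeks ⇒ peak ≥ ⌈42/8⌉ = 6, so 6 is optimal.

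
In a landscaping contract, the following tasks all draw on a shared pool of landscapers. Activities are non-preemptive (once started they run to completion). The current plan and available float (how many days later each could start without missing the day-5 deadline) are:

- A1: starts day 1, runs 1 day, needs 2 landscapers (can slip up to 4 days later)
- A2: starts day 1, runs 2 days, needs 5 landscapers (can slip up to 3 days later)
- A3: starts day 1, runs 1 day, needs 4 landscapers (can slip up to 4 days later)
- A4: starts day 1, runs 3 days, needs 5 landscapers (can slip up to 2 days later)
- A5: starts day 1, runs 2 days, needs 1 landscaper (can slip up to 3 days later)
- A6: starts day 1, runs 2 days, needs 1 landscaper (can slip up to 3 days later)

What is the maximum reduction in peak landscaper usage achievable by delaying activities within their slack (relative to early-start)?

Early-start peak: d1:18  d2:12  d3:5  d4:0  d5:0 ⇒ 18.
Leveled (A1@1, A2@1, A3@2, A4@3, A5@3, A6@3): d1:7  d2:9  d3:7  d4:7  d5:5 ⇒ 9.
Reduction 18 − 9 = 9.

9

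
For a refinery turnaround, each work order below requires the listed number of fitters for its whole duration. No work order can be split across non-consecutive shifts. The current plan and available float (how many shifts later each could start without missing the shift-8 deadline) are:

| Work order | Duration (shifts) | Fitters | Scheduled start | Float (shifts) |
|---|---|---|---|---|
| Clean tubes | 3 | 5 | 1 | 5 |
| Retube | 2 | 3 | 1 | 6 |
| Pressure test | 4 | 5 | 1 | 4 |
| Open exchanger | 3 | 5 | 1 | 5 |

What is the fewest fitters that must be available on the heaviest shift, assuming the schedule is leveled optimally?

10

Early-start (Clean tubes@1, Retube@1, Pressure test@1, Open exchanger@1) gives peak 18: s1:18  s2:18  s3:15  s4:5  s5:0  s6:0  s7:0  s8:0.
Shift Pressure test→3, Open exchanger→4.
Schedule Clean tubes@1, Retube@1, Pressure test@3, Open exchanger@4: s1:8  s2:8  s3:10  s4:10  s5:10  s6:10  s7:0  s8:0 — peak 10.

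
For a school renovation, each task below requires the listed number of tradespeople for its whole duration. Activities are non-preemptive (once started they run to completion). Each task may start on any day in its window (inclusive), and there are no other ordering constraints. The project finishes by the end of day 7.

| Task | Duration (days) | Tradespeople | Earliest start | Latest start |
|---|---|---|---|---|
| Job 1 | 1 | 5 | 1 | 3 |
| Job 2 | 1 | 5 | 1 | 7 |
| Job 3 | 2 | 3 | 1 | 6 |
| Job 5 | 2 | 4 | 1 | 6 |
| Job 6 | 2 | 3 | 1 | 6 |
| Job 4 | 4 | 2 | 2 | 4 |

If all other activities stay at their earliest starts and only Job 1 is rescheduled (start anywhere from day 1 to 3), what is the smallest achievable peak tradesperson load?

Job 1@1: d1:20  d2:12  d3:2  d4:2  d5:2  d6:0  d7:0 → peak 20
Job 1@2: d1:15  d2:17  d3:2  d4:2  d5:2  d6:0  d7:0 → peak 17
Job 1@3: d1:15  d2:12  d3:7  d4:2  d5:2  d6:0  d7:0 → peak 15
Best is Job 1@3, peak 15.

15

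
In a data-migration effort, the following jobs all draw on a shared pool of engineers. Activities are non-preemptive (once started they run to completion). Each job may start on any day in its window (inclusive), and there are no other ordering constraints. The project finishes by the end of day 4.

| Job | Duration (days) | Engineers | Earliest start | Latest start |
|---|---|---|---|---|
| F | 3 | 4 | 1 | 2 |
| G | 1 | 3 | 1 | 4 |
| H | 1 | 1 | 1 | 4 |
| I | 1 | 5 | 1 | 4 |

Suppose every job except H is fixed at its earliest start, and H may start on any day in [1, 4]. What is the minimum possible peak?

H@1: d1:13  d2:4  d3:4  d4:0 → peak 13
H@2: d1:12  d2:5  d3:4  d4:0 → peak 12
H@3: d1:12  d2:4  d3:5  d4:0 → peak 12
H@4: d1:12  d2:4  d3:4  d4:1 → peak 12
Best is H@2, peak 12.

12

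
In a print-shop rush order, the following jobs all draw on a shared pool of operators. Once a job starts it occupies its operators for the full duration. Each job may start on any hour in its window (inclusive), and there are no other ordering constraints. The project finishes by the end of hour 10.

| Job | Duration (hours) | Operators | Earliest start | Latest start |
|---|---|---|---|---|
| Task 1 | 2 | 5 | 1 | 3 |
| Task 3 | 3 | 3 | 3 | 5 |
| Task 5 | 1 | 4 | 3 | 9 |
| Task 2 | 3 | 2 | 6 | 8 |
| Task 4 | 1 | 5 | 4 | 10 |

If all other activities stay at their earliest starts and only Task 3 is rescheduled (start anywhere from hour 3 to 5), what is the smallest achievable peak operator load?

5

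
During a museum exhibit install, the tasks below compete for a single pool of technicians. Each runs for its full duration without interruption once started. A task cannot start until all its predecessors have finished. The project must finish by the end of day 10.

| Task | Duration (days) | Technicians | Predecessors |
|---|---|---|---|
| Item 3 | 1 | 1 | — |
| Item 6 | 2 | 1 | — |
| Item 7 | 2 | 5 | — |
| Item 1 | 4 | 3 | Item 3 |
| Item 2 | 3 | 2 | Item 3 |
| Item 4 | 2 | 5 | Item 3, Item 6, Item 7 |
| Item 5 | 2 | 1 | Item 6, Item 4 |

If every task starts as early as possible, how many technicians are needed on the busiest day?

11

Early-start schedule: Item 3@1, Item 6@1, Item 7@1, Item 1@2, Item 2@2, Item 4@3, Item 5@5.
Load per day: day 1: 7, day 2: 11, day 3: 10, day 4: 10, day 5: 4, day 6: 1, day 7: 0, day 8: 0, day 9: 0, day 10: 0.
Peak is 11.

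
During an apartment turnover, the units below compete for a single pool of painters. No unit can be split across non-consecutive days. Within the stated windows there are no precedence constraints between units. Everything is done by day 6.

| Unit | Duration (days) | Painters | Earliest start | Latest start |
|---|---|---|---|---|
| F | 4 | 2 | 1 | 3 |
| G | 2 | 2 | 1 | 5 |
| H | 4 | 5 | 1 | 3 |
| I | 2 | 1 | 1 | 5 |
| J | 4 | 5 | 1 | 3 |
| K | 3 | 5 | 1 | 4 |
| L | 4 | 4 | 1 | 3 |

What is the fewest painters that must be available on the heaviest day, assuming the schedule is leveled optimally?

Early-start (F@1, G@1, H@1, I@1, J@1, K@1, L@1) gives peak 24: d1:24  d2:24  d3:21  d4:16  d5:0  d6:0.
Shift L→3.
Schedule F@1, G@1, H@1, I@1, J@1, K@1, L@3: d1:20  d2:20  d3:21  d4:16  d5:4  d6:4 — peak 21.

21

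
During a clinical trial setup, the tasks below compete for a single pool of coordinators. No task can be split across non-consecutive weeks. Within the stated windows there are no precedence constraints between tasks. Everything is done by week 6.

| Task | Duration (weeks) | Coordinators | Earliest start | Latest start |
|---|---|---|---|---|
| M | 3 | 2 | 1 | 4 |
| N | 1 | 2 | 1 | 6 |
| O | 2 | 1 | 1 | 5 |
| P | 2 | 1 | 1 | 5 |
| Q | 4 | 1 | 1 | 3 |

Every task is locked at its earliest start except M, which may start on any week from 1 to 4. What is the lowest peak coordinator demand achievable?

M@1: w1:7  w2:5  w3:3  w4:1  w5:0  w6:0 → peak 7
M@2: w1:5  w2:5  w3:3  w4:3  w5:0  w6:0 → peak 5
M@3: w1:5  w2:3  w3:3  w4:3  w5:2  w6:0 → peak 5
M@4: w1:5  w2:3  w3:1  w4:3  w5:2  w6:2 → peak 5
Best is M@2, peak 5.

5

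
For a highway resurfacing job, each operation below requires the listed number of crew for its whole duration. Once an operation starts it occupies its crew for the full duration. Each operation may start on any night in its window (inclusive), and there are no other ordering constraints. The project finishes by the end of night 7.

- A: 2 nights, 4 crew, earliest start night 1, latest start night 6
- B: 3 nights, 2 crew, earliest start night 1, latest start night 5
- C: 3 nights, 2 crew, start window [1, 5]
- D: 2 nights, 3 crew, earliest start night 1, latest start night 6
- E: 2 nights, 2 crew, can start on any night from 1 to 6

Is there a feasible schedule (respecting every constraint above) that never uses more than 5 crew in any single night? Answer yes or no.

Schedule A@1, B@3, C@3, D@6, E@6: n1:4  n2:4  n3:4  n4:4  n5:4  n6:5  n7:5 — peak 5 ≤ 5.

yes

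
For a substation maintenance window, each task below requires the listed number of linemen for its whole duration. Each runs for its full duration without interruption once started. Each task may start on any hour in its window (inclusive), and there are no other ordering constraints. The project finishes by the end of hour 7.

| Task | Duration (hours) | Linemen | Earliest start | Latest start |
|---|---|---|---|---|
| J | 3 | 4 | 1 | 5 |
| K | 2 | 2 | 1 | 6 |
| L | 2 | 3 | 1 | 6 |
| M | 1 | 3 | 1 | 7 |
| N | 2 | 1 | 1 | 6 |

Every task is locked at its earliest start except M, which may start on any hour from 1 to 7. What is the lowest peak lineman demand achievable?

10

M@1: h1:13  h2:10  h3:4  h4:0  h5:0  h6:0  h7:0 → peak 13
M@2: h1:10  h2:13  h3:4  h4:0  h5:0  h6:0  h7:0 → peak 13
M@3: h1:10  h2:10  h3:7  h4:0  h5:0  h6:0  h7:0 → peak 10
M@4: h1:10  h2:10  h3:4  h4:3  h5:0  h6:0  h7:0 → peak 10
M@5: h1:10  h2:10  h3:4  h4:0  h5:3  h6:0  h7:0 → peak 10
M@6: h1:10  h2:10  h3:4  h4:0  h5:0  h6:3  h7:0 → peak 10
M@7: h1:10  h2:10  h3:4  h4:0  h5:0  h6:0  h7:3 → peak 10
Best is M@3, peak 10.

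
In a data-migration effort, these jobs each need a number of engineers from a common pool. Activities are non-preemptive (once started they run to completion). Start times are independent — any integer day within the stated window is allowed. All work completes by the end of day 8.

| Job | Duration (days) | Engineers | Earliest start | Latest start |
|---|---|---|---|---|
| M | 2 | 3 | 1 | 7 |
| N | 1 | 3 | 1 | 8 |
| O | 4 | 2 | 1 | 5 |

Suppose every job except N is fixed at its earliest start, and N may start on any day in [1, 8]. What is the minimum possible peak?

5

N@1: d1:8  d2:5  d3:2  d4:2  d5:0  d6:0  d7:0  d8:0 → peak 8
N@2: d1:5  d2:8  d3:2  d4:2  d5:0  d6:0  d7:0  d8:0 → peak 8
N@3: d1:5  d2:5  d3:5  d4:2  d5:0  d6:0  d7:0  d8:0 → peak 5
N@4: d1:5  d2:5  d3:2  d4:5  d5:0  d6:0  d7:0  d8:0 → peak 5
N@5: d1:5  d2:5  d3:2  d4:2  d5:3  d6:0  d7:0  d8:0 → peak 5
N@6: d1:5  d2:5  d3:2  d4:2  d5:0  d6:3  d7:0  d8:0 → peak 5
N@7: d1:5  d2:5  d3:2  d4:2  d5:0  d6:0  d7:3  d8:0 → peak 5
N@8: d1:5  d2:5  d3:2  d4:2  d5:0  d6:0  d7:0  d8:3 → peak 5
Best is N@3, peak 5.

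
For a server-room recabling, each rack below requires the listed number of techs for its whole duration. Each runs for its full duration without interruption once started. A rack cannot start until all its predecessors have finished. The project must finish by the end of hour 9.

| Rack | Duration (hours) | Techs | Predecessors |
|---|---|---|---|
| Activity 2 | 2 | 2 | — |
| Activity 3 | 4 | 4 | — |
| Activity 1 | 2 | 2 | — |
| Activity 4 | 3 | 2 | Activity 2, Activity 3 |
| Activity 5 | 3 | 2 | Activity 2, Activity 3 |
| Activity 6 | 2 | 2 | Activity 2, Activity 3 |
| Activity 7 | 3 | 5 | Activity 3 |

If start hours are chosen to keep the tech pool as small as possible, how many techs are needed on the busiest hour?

9

Early-start (Activity 2@1, Activity 3@1, Activity 1@1, Activity 4@5, Activity 5@5, Activity 6@5, Activity 7@5) gives peak 11: h1:8  h2:8  h3:4  h4:4  h5:11  h6:11  h7:9  h8:0  h9:0.
Shift Activity 7→7.
Schedule Activity 2@1, Activity 3@1, Activity 1@1, Activity 4@5, Activity 5@5, Activity 6@5, Activity 7@7: h1:8  h2:8  h3:4  h4:4  h5:6  h6:6  h7:9  h8:5  h9:5 — peak 9.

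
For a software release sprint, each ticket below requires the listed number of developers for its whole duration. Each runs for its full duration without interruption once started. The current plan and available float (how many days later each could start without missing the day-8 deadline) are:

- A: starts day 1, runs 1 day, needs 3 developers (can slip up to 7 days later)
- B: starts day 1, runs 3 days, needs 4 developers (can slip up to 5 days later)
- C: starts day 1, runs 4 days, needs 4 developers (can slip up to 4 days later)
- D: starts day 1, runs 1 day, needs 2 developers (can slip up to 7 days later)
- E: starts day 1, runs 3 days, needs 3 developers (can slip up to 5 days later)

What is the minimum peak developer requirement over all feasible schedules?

Early-start (A@1, B@1, C@1, D@1, E@1) gives peak 16: d1:16  d2:11  d3:11  d4:4  d5:0  d6:0  d7:0  d8:0.
Shift C→4, D→2, E→3.
Schedule A@1, B@1, C@4, D@2, E@3: d1:7  d2:6  d3:7  d4:7  d5:7  d6:4  d7:4  d8:0 — peak 7.

7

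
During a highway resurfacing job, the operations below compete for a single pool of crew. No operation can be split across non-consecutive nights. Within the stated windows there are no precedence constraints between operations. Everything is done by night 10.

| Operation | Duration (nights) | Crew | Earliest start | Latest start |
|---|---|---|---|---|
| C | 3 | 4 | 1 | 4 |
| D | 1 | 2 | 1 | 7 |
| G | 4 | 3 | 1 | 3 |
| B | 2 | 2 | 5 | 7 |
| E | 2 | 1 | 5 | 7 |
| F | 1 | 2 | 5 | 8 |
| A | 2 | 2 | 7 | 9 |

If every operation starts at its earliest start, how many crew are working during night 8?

2

At early start, night 8 has: A.
Demand: 2 = 2.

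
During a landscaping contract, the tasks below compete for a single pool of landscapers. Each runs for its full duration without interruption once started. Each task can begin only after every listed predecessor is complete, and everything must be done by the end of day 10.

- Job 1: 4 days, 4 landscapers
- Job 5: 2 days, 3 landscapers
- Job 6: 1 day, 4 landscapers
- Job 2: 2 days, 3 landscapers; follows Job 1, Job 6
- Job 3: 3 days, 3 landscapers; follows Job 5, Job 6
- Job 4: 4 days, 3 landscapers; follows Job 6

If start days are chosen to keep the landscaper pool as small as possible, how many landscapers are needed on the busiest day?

Early-start (Job 1@1, Job 5@1, Job 6@1, Job 2@5, Job 3@3, Job 4@2) gives peak 11: d1:11  d2:10  d3:10  d4:10  d5:9  d6:3  d7:0  d8:0  d9:0  d10:0.
Shift Job 6→5, Job 2→6, Job 3→8, Job 4→6.
Schedule Job 1@1, Job 5@1, Job 6@5, Job 2@6, Job 3@8, Job 4@6: d1:7  d2:7  d3:4  d4:4  d5:4  d6:6  d7:6  d8:6  d9:6  d10:3 — peak 7.

7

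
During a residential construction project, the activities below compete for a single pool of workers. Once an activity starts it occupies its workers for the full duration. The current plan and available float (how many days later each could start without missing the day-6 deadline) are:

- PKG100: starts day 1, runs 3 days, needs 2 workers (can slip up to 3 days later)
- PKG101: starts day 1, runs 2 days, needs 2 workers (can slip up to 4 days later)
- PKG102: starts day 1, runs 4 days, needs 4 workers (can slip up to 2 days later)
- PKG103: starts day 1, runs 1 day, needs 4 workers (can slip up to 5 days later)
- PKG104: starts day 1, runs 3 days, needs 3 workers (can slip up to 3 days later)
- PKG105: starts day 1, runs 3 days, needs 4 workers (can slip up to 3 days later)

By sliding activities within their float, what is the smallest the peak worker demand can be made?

Early-start (PKG100@1, PKG101@1, PKG102@1, PKG103@1, PKG104@1, PKG105@1) gives peak 19: d1:19  d2:15  d3:13  d4:4  d5:0  d6:0.
Shift PKG101→4, PKG103→5, PKG105→4.
Schedule PKG100@1, PKG101@4, PKG102@1, PKG103@5, PKG104@1, PKG105@4: d1:9  d2:9  d3:9  d4:10  d5:10  d6:4 — peak 10.

10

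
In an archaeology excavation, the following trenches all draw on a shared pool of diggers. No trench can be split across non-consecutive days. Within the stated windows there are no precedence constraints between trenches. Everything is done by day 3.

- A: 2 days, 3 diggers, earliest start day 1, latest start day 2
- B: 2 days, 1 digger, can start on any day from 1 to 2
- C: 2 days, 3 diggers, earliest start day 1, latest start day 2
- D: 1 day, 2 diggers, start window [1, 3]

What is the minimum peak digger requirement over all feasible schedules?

7

Early-start (A@1, B@1, C@1, D@1) gives peak 9: d1:9  d2:7  d3:0.
Shift D→3.
Schedule A@1, B@1, C@1, D@3: d1:7  d2:7  d3:2 — peak 7.
No arrangement of the 24 feasible schedules does better.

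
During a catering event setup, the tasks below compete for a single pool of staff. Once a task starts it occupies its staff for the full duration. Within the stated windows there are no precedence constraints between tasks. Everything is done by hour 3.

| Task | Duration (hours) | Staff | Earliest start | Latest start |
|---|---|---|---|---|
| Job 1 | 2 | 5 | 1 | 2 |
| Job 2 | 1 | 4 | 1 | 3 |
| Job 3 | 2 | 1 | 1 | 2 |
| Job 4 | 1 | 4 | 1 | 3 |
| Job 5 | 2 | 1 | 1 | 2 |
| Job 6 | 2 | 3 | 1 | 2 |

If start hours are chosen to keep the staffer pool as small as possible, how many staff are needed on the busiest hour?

Early-start (Job 1@1, Job 2@1, Job 3@1, Job 4@1, Job 5@1, Job 6@1) gives peak 18: h1:18  h2:10  h3:0.
Shift Job 4→3, Job 5→2, Job 6→2.
Schedule Job 1@1, Job 2@1, Job 3@1, Job 4@3, Job 5@2, Job 6@2: h1:10  h2:10  h3:8 — peak 10.
Total staffer-hours = 28 over 3 hours ⇒ peak ≥ ⌈28/3⌉ = 10, so 10 is optimal.

10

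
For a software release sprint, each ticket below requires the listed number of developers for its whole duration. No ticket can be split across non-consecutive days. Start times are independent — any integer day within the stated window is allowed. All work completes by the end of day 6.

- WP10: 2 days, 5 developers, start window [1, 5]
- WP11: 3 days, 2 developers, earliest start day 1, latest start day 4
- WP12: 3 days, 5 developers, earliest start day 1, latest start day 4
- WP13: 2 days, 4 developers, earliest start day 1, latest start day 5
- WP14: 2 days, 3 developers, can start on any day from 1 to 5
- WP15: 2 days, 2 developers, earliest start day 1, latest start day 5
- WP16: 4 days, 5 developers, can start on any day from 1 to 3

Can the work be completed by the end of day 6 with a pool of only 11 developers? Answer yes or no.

Total developer-days = 69; over 6 days the average is 69/6 > 11, so some day must exceed 11.

no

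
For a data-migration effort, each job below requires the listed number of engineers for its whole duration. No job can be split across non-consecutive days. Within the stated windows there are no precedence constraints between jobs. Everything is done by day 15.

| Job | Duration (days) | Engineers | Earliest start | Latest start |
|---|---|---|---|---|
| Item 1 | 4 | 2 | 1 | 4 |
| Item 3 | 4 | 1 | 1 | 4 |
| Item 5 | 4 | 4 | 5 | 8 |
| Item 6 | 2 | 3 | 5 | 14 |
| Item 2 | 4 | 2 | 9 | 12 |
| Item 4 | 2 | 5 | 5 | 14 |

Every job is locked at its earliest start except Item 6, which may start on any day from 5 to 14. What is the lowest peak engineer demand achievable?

Item 6@5: d1:3  d2:3  d3:3  d4:3  d5:12  d6:12  d7:4  d8:4  d9:2  d10:2  d11:2  d12:2  d13:0  d14:0  d15:0 → peak 12
Item 6@6: d1:3  d2:3  d3:3  d4:3  d5:9  d6:12  d7:7  d8:4  d9:2  d10:2  d11:2  d12:2  d13:0  d14:0  d15:0 → peak 12
Item 6@7: d1:3  d2:3  d3:3  d4:3  d5:9  d6:9  d7:7  d8:7  d9:2  d10:2  d11:2  d12:2  d13:0  d14:0  d15:0 → peak 9
Item 6@8: d1:3  d2:3  d3:3  d4:3  d5:9  d6:9  d7:4  d8:7  d9:5  d10:2  d11:2  d12:2  d13:0  d14:0  d15:0 → peak 9
Item 6@9: d1:3  d2:3  d3:3  d4:3  d5:9  d6:9  d7:4  d8:4  d9:5  d10:5  d11:2  d12:2  d13:0  d14:0  d15:0 → peak 9
Item 6@10: d1:3  d2:3  d3:3  d4:3  d5:9  d6:9  d7:4  d8:4  d9:2  d10:5  d11:5  d12:2  d13:0  d14:0  d15:0 → peak 9
Item 6@11: d1:3  d2:3  d3:3  d4:3  d5:9  d6:9  d7:4  d8:4  d9:2  d10:2  d11:5  d12:5  d13:0  d14:0  d15:0 → peak 9
Item 6@12: d1:3  d2:3  d3:3  d4:3  d5:9  d6:9  d7:4  d8:4  d9:2  d10:2  d11:2  d12:5  d13:3  d14:0  d15:0 → peak 9
Item 6@13: d1:3  d2:3  d3:3  d4:3  d5:9  d6:9  d7:4  d8:4  d9:2  d10:2  d11:2  d12:2  d13:3  d14:3  d15:0 → peak 9
Item 6@14: d1:3  d2:3  d3:3  d4:3  d5:9  d6:9  d7:4  d8:4  d9:2  d10:2  d11:2  d12:2  d13:0  d14:3  d15:3 → peak 9
Best is Item 6@7, peak 9.

9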